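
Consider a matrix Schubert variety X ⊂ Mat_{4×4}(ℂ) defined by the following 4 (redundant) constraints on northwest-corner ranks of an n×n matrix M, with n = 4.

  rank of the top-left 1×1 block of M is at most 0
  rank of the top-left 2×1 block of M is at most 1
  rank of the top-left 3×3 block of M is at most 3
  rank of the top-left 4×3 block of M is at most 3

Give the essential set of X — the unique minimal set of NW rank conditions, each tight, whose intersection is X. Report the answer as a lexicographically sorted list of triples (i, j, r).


Rank table r_w(4×4) implied by the 4 constraints:

  row 1: 0 | 1 | 1 | 1
  row 2: 1 | 2 | 2 | 2
  row 3: 1 | 2 | 3 | 3
  row 4: 1 | 2 | 3 | 4

hence w(1..4) = (2, 1, 3, 4).

|D(w)|=1, |Ess(w)|=1:

[(1, 1, 0)]


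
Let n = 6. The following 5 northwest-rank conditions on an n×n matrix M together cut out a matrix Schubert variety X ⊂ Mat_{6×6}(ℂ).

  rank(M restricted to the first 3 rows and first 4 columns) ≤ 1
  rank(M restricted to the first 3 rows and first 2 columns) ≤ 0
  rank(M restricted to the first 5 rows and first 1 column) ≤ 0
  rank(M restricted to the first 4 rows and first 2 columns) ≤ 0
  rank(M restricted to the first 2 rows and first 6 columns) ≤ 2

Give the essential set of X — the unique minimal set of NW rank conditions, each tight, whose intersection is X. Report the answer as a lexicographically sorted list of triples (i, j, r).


Reconstructing r_w from the 5 given conditions:

  0, 0, 1, 1, 1, 1
  0, 0, 1, 1, 2, 2
  0, 0, 1, 1, 2, 3
  0, 0, 1, 2, 3, 4
  0, 1, 2, 3, 4, 5
  1, 2, 3, 4, 5, 6

so w = (3, 5, 6, 4, 2, 1).

3 SE-corners of the 11-cell Rothe diagram give Ess(w):

[(3, 4, 1), (4, 2, 0), (5, 1, 0)]


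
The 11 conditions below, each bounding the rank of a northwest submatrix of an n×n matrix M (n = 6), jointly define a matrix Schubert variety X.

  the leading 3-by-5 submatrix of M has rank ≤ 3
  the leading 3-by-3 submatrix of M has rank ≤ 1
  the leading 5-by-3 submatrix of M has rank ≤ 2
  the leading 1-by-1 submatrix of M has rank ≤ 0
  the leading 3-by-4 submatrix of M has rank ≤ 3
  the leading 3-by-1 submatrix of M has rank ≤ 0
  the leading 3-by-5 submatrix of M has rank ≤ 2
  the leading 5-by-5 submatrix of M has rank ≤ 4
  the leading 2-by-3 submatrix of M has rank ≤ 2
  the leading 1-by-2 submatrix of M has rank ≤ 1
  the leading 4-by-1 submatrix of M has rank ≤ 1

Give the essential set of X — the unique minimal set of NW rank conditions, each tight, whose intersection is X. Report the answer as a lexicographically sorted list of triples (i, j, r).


Computing R[i][j] = min implied NW-rank bound (n=6, 11 conditions):

  R[1]: 0  1  1  1  1  1
  R[2]: 0  1  1  2  2  2
  R[3]: 0  1  1  2  2  3
  R[4]: 1  2  2  3  3  4
  R[5]: 1  2  2  3  4  5
  R[6]: 1  2  3  4  5  6

the unique w with this rank table is (2, 4, 6, 1, 5, 3).

Rothe diagram D(w) (7 cells), 4 SE-corners (essential conditions):

[(3, 1, 0), (3, 3, 1), (3, 5, 2), (5, 3, 2)]


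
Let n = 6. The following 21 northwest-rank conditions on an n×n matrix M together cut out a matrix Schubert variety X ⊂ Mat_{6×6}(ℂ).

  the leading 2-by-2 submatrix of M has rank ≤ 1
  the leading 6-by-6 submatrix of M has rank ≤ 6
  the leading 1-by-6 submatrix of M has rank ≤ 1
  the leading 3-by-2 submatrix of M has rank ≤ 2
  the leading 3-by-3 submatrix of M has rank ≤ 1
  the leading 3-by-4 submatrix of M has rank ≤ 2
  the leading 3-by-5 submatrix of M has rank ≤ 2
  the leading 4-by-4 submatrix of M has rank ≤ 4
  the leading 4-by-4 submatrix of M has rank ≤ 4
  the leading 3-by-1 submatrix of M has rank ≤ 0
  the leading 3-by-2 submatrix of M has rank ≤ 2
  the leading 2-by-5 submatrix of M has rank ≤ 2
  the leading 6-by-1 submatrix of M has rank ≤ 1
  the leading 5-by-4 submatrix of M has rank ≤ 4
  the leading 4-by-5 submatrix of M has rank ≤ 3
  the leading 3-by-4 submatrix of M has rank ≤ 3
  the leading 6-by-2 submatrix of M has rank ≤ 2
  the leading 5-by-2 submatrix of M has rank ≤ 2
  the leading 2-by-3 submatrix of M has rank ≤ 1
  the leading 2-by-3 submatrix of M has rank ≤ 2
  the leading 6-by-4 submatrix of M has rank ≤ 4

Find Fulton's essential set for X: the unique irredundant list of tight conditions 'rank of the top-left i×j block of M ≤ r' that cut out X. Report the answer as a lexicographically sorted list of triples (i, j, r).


The tightest implied rank at each (i,j), from the 21 conditions:

  row 1: 0, 1, 1, 1, 1, 1
  row 2: 0, 1, 1, 2, 2, 2
  row 3: 0, 1, 1, 2, 2, 3
  row 4: 1, 2, 2, 3, 3, 4
  row 5: 1, 2, 3, 4, 4, 5
  row 6: 1, 2, 3, 4, 5, 6

hence w(1..6) = (2, 4, 6, 1, 3, 5).

Fulton essential set (3 of the 6 Rothe cells):

[(3, 1, 0), (3, 3, 1), (3, 5, 2)]


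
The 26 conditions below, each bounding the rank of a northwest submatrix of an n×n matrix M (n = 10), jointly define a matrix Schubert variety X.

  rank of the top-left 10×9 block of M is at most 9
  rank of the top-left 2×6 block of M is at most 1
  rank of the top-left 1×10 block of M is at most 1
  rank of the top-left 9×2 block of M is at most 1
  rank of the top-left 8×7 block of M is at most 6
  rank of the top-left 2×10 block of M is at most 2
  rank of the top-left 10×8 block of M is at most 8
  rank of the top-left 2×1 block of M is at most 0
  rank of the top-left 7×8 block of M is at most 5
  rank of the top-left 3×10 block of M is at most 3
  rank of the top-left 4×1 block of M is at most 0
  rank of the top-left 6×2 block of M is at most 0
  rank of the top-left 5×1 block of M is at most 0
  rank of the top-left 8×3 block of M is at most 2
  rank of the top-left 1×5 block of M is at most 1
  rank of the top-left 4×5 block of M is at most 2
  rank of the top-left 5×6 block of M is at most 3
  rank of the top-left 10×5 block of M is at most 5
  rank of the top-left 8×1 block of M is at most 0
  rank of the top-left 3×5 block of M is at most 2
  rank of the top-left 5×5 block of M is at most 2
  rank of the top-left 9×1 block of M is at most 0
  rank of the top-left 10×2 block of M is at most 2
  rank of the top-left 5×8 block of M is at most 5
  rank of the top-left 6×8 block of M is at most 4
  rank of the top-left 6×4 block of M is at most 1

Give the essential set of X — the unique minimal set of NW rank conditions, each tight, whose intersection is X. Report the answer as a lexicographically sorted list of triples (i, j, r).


Rank table r_w(10×10) implied by the 26 constraints:

  row 1: 0 | 0 | 1 | 1 | 1 | 1 | 1 | 1 | 1 | 1
  row 2: 0 | 0 | 1 | 1 | 1 | 1 | 2 | 2 | 2 | 2
  row 3: 0 | 0 | 1 | 1 | 2 | 2 | 3 | 3 | 3 | 3
  row 4: 0 | 0 | 1 | 1 | 2 | 3 | 4 | 4 | 4 | 4
  row 5: 0 | 0 | 1 | 1 | 2 | 3 | 4 | 4 | 5 | 5
  row 6: 0 | 0 | 1 | 1 | 2 | 3 | 4 | 4 | 5 | 6
  row 7: 0 | 1 | 2 | 2 | 3 | 4 | 5 | 5 | 6 | 7
  row 8: 0 | 1 | 2 | 3 | 4 | 5 | 6 | 6 | 7 | 8
  row 9: 0 | 1 | 2 | 3 | 4 | 5 | 6 | 7 | 8 | 9
  row 10: 1 | 2 | 3 | 4 | 5 | 6 | 7 | 8 | 9 | 10

so w = (3, 7, 5, 6, 9, 10, 2, 4, 8, 1).

D(w) has 24 cells with 5 SE-corners; essential set:

[(2, 6, 1), (6, 2, 0), (6, 4, 1), (6, 8, 4), (9, 1, 0)]


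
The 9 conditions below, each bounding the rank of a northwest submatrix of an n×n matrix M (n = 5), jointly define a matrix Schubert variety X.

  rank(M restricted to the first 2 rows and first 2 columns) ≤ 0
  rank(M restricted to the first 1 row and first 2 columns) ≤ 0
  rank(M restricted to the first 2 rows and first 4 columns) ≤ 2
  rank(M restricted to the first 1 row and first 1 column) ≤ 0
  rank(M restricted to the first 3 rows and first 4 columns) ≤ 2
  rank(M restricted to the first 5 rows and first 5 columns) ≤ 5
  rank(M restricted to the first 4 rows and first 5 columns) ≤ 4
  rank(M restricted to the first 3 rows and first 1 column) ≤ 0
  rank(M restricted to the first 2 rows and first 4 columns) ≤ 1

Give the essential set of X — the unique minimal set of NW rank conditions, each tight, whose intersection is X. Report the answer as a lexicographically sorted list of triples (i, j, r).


Reconstructing r_w from the 9 given conditions:

  i=1: 0 | 0 | 1 | 1 | 1
  i=2: 0 | 0 | 1 | 1 | 2
  i=3: 0 | 1 | 2 | 2 | 3
  i=4: 1 | 2 | 3 | 3 | 4
  i=5: 1 | 2 | 3 | 4 | 5

second differences of R give the permutation w = (3, 5, 2, 1, 4).

Rothe diagram D(w) (6 cells), 3 SE-corners (essential conditions):

[(2, 2, 0), (2, 4, 1), (3, 1, 0)]


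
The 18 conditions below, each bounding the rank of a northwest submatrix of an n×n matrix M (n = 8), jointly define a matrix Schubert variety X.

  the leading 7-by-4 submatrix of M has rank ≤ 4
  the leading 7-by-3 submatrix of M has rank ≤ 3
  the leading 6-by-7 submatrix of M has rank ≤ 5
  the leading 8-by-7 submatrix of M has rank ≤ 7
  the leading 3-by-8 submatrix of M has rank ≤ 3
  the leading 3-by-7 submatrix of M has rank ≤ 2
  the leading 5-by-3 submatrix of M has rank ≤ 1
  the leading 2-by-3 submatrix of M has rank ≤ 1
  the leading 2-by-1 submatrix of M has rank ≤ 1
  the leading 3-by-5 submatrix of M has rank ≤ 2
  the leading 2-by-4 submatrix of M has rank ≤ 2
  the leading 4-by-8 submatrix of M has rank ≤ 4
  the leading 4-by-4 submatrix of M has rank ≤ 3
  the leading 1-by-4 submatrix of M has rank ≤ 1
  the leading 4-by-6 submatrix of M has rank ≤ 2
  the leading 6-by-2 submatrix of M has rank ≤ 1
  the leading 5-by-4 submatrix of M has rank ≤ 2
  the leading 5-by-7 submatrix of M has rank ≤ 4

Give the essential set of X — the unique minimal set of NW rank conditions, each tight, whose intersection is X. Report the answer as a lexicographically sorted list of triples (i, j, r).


Recovering R(i,j) via the rank-extension bound from the 18 conditions:

  i=1: 1 1 1 1 1 1 1 1
  i=2: 1 1 1 2 2 2 2 2
  i=3: 1 1 1 2 2 2 2 3
  i=4: 1 1 1 2 2 2 3 4
  i=5: 1 1 1 2 3 3 4 5
  i=6: 1 1 2 3 4 4 5 6
  i=7: 1 2 3 4 5 5 6 7
  i=8: 1 2 3 4 5 6 7 8

reading off 1-entries of Δ²R: w = (1, 4, 8, 7, 5, 3, 2, 6).

4 SE-corners of the 14-cell Rothe diagram give Ess(w):

[(3, 7, 2), (4, 6, 2), (5, 3, 1), (6, 2, 1)]


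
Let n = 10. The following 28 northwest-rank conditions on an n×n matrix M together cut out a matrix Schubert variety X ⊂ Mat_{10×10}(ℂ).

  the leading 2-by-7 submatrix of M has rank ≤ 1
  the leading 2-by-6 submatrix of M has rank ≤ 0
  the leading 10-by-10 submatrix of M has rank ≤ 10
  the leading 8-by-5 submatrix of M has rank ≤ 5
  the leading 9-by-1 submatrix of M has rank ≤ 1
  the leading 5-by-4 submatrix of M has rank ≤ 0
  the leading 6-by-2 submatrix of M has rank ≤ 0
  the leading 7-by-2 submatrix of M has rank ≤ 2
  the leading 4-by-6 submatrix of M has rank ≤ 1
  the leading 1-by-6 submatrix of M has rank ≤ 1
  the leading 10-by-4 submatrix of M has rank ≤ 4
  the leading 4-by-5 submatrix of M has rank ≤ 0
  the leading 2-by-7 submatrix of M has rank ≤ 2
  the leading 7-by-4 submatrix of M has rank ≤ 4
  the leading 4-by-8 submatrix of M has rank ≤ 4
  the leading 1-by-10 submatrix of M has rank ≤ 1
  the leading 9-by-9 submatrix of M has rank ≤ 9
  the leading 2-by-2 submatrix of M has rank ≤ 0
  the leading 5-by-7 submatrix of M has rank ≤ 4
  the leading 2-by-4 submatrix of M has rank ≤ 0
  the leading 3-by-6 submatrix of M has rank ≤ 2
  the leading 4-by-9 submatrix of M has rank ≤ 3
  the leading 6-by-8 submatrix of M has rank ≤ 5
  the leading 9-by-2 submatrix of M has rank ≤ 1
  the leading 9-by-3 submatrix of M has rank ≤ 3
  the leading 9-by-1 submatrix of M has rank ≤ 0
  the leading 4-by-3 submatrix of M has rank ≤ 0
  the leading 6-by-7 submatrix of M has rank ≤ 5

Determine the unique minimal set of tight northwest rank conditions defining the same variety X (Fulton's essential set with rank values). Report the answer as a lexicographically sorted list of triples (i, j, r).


The tightest implied rank at each (i,j), from the 28 conditions:

  0 0 0 0 0 0 1 1 1 1
  0 0 0 0 0 0 1 2 2 2
  0 0 0 0 0 1 2 3 3 3
  0 0 0 0 0 1 2 3 3 4
  0 0 0 0 1 2 3 4 4 5
  0 0 1 1 2 3 4 5 5 6
  0 1 2 2 3 4 5 6 6 7
  0 1 2 3 4 5 6 7 7 8
  0 1 2 3 4 5 6 7 8 9
  1 2 3 4 5 6 7 8 9 10

giving w = (7, 8, 6, 10, 5, 3, 2, 4, 9, 1) via Δ²R.

D(w) has 32 cells with 6 SE-corners; essential set:

[(2, 6, 0), (4, 5, 0), (4, 9, 3), (5, 4, 0), (6, 2, 0), (9, 1, 0)]


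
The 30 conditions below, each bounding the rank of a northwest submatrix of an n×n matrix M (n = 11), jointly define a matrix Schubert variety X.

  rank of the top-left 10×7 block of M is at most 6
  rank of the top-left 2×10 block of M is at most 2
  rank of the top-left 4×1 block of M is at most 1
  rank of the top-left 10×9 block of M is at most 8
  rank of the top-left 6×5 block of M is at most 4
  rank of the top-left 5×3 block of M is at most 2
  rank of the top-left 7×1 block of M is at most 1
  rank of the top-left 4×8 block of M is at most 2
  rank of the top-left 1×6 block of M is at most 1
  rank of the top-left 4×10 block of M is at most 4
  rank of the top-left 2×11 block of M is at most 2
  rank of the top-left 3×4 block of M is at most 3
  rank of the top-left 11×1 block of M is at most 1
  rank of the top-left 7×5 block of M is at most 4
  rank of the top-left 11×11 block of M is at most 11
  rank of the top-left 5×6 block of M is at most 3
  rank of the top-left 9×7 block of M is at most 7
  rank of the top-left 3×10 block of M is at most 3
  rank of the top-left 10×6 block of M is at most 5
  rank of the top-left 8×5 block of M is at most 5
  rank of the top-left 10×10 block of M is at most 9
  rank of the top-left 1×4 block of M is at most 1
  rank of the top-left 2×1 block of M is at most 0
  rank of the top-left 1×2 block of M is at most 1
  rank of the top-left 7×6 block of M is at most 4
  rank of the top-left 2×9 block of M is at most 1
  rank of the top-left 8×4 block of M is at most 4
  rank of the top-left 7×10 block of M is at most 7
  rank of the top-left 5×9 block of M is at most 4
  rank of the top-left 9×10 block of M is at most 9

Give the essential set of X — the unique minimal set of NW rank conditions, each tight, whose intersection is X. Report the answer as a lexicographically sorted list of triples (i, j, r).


Computing R[i][j] = min implied NW-rank bound (n=11, 30 conditions):

  R[1]: 0  1  1  1  1  1  1  1  1  1  1
  R[2]: 0  1  1  1  1  1  1  1  1  2  2
  R[3]: 1  2  2  2  2  2  2  2  2  3  3
  R[4]: 1  2  2  2  2  2  2  2  3  4  4
  R[5]: 1  2  2  3  3  3  3  3  4  5  5
  R[6]: 1  2  3  4  4  4  4  4  5  6  6
  R[7]: 1  2  3  4  4  4  5  5  6  7  7
  R[8]: 1  2  3  4  5  5  6  6  7  8  8
  R[9]: 1  2  3  4  5  5  6  7  8  9  9
  R[10]: 1  2  3  4  5  5  6  7  8  9  10
  R[11]: 1  2  3  4  5  6  7  8  9  10  11

hence w(1..11) = (2, 10, 1, 9, 4, 3, 7, 5, 8, 11, 6).

Rothe diagram D(w) (20 cells), 6 SE-corners (essential conditions):

[(2, 1, 0), (2, 9, 1), (4, 8, 2), (5, 3, 2), (7, 6, 4), (10, 6, 5)]


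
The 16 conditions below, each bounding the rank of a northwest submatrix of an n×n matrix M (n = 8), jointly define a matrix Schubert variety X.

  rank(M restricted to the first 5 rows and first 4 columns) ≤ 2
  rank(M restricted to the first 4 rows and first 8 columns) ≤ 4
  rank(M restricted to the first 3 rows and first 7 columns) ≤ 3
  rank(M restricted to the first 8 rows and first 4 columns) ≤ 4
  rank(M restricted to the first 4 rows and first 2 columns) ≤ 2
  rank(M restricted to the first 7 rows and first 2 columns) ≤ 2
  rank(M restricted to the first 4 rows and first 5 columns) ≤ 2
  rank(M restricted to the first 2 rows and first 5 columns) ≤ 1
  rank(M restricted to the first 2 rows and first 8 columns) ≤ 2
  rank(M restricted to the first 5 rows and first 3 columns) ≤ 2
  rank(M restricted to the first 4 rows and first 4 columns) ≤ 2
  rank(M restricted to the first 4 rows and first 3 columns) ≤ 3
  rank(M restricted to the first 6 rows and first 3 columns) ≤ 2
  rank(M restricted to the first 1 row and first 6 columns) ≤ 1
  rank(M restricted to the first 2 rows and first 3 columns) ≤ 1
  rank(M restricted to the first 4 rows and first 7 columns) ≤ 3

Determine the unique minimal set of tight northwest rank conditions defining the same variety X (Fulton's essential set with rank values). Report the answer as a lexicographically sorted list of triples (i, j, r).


Recovering R(i,j) via the rank-extension bound from the 16 conditions:

  R[1]: 1, 1, 1, 1, 1, 1, 1, 1
  R[2]: 1, 1, 1, 1, 1, 2, 2, 2
  R[3]: 1, 2, 2, 2, 2, 3, 3, 3
  R[4]: 1, 2, 2, 2, 2, 3, 3, 4
  R[5]: 1, 2, 2, 2, 3, 4, 4, 5
  R[6]: 1, 2, 2, 3, 4, 5, 5, 6
  R[7]: 1, 2, 3, 4, 5, 6, 6, 7
  R[8]: 1, 2, 3, 4, 5, 6, 7, 8

reading off 1-entries of Δ²R: w = (1, 6, 2, 8, 5, 4, 3, 7).

|D(w)|=11, |Ess(w)|=5:

[(2, 5, 1), (4, 5, 2), (4, 7, 3), (5, 4, 2), (6, 3, 2)]


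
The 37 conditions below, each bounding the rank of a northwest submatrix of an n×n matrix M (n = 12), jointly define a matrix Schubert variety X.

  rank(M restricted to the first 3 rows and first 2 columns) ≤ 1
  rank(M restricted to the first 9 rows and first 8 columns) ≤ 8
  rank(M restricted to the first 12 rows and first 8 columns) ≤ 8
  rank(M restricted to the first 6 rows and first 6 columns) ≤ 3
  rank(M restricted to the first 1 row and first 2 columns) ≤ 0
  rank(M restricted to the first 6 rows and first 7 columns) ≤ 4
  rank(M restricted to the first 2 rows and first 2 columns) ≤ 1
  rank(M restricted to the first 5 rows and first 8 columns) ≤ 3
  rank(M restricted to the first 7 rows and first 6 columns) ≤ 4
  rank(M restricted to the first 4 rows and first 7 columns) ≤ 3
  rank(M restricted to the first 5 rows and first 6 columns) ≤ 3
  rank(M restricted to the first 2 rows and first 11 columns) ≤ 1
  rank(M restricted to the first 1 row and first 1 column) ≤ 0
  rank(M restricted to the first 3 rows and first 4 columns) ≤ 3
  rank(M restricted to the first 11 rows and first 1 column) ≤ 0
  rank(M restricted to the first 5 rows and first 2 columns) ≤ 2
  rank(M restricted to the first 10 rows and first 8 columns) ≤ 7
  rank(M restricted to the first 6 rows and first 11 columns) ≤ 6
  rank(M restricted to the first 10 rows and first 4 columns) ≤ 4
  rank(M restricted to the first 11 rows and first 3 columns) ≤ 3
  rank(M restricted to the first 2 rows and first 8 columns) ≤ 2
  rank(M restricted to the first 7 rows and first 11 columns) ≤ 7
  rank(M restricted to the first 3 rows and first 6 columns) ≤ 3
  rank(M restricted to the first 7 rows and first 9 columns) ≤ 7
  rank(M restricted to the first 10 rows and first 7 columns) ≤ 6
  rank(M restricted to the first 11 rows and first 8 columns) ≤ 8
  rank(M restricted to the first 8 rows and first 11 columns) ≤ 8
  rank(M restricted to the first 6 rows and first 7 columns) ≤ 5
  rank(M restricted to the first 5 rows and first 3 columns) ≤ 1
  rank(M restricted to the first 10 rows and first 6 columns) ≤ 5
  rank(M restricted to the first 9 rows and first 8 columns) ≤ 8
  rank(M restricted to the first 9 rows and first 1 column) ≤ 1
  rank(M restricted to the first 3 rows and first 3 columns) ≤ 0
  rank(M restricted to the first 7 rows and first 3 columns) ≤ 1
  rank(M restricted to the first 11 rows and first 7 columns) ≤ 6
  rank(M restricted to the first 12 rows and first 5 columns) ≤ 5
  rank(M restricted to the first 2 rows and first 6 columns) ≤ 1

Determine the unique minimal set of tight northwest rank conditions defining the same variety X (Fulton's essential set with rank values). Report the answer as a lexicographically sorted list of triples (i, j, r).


Propagating the 37 rank bounds to every northwest block:

  row 1: 0 0 0 1 1 1 1 1 1 1 1 1
  row 2: 0 0 0 1 1 1 1 1 1 1 1 2
  row 3: 0 0 0 1 2 2 2 2 2 2 2 3
  row 4: 0 1 1 2 3 3 3 3 3 3 3 4
  row 5: 0 1 1 2 3 3 3 3 4 4 4 5
  row 6: 0 1 1 2 3 3 4 4 5 5 5 6
  row 7: 0 1 1 2 3 4 5 5 6 6 6 7
  row 8: 0 1 2 3 4 5 6 6 7 7 7 8
  row 9: 0 1 2 3 4 5 6 7 8 8 8 9
  row 10: 0 1 2 3 4 5 6 7 8 9 9 10
  row 11: 0 1 2 3 4 5 6 7 8 9 10 11
  row 12: 1 2 3 4 5 6 7 8 9 10 11 12

second differences of R give the permutation w = (4, 12, 5, 2, 9, 7, 6, 3, 8, 10, 11, 1).

ℓ(w)=31; the 6 essential cells (i,j,r):

[(2, 11, 1), (3, 3, 0), (5, 8, 3), (6, 6, 3), (7, 3, 1), (11, 1, 0)]


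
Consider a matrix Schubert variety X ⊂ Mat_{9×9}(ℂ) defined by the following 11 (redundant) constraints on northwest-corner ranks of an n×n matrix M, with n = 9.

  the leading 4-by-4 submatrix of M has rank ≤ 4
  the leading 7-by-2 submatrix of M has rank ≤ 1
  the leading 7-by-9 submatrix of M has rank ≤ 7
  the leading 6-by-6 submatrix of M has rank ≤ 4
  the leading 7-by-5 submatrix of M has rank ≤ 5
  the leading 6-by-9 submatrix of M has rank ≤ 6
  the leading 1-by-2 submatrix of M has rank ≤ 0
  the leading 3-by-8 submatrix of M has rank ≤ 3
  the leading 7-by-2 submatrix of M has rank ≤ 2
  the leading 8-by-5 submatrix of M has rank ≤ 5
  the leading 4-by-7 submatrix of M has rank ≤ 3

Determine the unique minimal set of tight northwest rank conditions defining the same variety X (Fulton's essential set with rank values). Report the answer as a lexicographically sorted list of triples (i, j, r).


The tightest implied rank at each (i,j), from the 11 conditions:

  row 1: 0 0 1 1 1 1 1 1 1
  row 2: 1 1 2 2 2 2 2 2 2
  row 3: 1 1 2 3 3 3 3 3 3
  row 4: 1 1 2 3 3 3 3 4 4
  row 5: 1 1 2 3 4 4 4 5 5
  row 6: 1 1 2 3 4 4 5 6 6
  row 7: 1 1 2 3 4 5 6 7 7
  row 8: 1 2 3 4 5 6 7 8 8
  row 9: 1 2 3 4 5 6 7 8 9

hence w(1..9) = (3, 1, 4, 8, 5, 7, 6, 2, 9).

4 SE-corners of the 11-cell Rothe diagram give Ess(w):

[(1, 2, 0), (4, 7, 3), (6, 6, 4), (7, 2, 1)]


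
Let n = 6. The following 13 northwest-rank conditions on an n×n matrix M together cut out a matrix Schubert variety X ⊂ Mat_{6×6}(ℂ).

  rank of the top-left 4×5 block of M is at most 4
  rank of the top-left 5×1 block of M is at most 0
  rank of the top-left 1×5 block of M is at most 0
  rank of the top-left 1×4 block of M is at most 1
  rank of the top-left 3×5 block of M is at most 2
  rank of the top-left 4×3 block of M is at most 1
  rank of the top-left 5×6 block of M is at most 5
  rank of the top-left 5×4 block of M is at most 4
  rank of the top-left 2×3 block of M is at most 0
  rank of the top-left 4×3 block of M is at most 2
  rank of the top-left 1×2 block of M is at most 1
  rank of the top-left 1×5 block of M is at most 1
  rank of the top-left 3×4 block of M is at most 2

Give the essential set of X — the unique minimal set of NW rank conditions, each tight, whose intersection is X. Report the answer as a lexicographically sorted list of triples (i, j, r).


The tightest implied rank at each (i,j), from the 13 conditions:

  row 1: 0, 0, 0, 0, 0, 1
  row 2: 0, 0, 0, 1, 1, 2
  row 3: 0, 1, 1, 2, 2, 3
  row 4: 0, 1, 1, 2, 3, 4
  row 5: 0, 1, 2, 3, 4, 5
  row 6: 1, 2, 3, 4, 5, 6

giving w = (6, 4, 2, 5, 3, 1) via Δ²R.

ℓ(w)=12; the 4 essential cells (i,j,r):

[(1, 5, 0), (2, 3, 0), (4, 3, 1), (5, 1, 0)]


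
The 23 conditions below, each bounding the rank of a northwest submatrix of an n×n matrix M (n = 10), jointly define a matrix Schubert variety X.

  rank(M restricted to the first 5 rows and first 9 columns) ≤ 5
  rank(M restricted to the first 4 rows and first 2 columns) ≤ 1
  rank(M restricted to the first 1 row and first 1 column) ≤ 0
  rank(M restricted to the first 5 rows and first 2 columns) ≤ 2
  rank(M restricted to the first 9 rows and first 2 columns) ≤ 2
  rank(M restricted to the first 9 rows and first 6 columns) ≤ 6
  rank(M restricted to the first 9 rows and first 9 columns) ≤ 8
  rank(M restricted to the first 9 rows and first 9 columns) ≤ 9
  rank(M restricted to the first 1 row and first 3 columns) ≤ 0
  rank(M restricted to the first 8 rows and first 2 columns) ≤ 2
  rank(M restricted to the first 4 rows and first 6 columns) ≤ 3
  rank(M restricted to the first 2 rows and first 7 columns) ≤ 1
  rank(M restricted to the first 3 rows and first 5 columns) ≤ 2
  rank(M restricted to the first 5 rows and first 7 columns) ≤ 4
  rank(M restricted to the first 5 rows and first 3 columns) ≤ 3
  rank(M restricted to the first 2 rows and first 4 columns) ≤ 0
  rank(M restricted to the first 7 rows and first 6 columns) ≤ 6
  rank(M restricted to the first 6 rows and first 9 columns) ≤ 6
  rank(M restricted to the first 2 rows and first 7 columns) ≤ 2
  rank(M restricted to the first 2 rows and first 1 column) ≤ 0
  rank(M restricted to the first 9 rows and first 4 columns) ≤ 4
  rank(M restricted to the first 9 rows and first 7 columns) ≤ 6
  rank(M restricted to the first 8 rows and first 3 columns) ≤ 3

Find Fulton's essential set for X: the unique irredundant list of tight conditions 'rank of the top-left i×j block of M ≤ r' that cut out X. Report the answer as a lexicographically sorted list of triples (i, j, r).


Recovering R(i,j) via the rank-extension bound from the 23 conditions:

  0  0  0  0  1  1  1  1  1  1
  0  0  0  0  1  1  1  2  2  2
  1  1  1  1  2  2  2  3  3  3
  1  1  2  2  3  3  3  4  4  4
  1  2  3  3  4  4  4  5  5  5
  1  2  3  4  5  5  5  6  6  6
  1  2  3  4  5  6  6  7  7  7
  1  2  3  4  5  6  6  7  8  8
  1  2  3  4  5  6  6  7  8  9
  1  2  3  4  5  6  7  8  9  10

the unique w with this rank table is (5, 8, 1, 3, 2, 4, 6, 9, 10, 7).

Fulton essential set (4 of the 13 Rothe cells):

[(2, 4, 0), (2, 7, 1), (4, 2, 1), (9, 7, 6)]


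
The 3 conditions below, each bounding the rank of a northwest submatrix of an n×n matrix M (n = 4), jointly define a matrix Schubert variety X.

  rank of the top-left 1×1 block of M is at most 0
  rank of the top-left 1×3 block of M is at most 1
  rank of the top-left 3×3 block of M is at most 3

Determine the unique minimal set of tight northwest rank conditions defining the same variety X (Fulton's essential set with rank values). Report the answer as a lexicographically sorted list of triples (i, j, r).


Reconstructing r_w from the 3 given conditions:

  0 1 1 1
  1 2 2 2
  1 2 3 3
  1 2 3 4

the unique w with this rank table is (2, 1, 3, 4).

ℓ(w)=1; the 1 essential cell (i,j,r):

[(1, 1, 0)]


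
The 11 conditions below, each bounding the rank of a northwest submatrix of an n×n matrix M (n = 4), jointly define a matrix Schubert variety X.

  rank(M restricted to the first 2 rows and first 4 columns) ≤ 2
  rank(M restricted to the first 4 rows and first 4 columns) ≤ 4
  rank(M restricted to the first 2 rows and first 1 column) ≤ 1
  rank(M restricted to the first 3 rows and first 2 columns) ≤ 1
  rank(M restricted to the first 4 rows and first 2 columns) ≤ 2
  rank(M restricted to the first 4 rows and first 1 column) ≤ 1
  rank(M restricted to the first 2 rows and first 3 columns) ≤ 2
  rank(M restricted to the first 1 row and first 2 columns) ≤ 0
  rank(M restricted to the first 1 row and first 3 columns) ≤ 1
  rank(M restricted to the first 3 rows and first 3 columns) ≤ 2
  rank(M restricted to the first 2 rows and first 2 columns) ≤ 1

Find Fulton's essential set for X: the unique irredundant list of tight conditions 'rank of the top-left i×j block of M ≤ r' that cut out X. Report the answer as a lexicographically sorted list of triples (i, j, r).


Rank table r_w(4×4) implied by the 11 constraints:

  R[1]: 0  0  1  1
  R[2]: 1  1  2  2
  R[3]: 1  1  2  3
  R[4]: 1  2  3  4

the unique w with this rank table is (3, 1, 4, 2).

D(w) has 3 cells with 2 SE-corners; essential set:

[(1, 2, 0), (3, 2, 1)]


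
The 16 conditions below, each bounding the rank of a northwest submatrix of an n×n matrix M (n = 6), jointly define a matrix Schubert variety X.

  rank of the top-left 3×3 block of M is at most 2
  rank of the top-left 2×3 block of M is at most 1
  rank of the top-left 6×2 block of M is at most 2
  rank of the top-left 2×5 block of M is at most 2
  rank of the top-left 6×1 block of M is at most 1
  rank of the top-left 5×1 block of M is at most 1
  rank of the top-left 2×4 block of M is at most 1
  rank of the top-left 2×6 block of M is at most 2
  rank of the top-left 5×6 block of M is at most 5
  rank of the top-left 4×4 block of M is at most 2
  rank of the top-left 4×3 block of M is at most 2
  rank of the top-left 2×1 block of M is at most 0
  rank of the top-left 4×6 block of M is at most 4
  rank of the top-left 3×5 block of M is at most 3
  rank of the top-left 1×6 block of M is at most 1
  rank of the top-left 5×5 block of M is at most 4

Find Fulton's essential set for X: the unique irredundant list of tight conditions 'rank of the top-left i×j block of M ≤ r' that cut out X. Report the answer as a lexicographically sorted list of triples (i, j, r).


The tightest implied rank at each (i,j), from the 16 conditions:

  row 1: 0, 1, 1, 1, 1, 1
  row 2: 0, 1, 1, 1, 2, 2
  row 3: 1, 2, 2, 2, 3, 3
  row 4: 1, 2, 2, 2, 3, 4
  row 5: 1, 2, 3, 3, 4, 5
  row 6: 1, 2, 3, 4, 5, 6

giving w = (2, 5, 1, 6, 3, 4) via Δ²R.

ℓ(w)=6; the 3 essential cells (i,j,r):

[(2, 1, 0), (2, 4, 1), (4, 4, 2)]


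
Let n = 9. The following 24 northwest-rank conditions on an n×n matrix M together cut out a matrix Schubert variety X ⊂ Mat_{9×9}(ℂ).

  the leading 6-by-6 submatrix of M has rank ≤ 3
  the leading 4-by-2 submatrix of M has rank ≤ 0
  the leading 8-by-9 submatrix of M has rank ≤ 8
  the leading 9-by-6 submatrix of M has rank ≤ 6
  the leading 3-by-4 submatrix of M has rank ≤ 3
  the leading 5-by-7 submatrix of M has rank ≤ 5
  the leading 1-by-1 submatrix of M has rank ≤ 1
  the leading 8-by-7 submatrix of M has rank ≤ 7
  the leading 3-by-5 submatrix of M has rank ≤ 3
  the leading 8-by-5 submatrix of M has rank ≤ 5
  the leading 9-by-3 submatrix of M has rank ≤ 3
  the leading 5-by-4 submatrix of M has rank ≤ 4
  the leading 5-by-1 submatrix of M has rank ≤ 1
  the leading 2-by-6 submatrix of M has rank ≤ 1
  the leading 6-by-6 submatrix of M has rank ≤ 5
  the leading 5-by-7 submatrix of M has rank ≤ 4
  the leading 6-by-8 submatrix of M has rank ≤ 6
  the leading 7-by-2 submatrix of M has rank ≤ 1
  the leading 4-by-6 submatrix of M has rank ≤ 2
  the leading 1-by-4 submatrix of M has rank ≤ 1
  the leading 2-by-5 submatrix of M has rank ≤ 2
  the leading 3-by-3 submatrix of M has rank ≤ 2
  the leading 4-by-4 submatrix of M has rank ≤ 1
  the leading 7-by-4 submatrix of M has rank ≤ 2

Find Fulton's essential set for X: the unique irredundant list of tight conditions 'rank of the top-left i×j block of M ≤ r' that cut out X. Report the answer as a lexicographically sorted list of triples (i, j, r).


Recovering R(i,j) via the rank-extension bound from the 24 conditions:

  i=1: 0 | 0 | 1 | 1 | 1 | 1 | 1 | 1 | 1
  i=2: 0 | 0 | 1 | 1 | 1 | 1 | 2 | 2 | 2
  i=3: 0 | 0 | 1 | 1 | 2 | 2 | 3 | 3 | 3
  i=4: 0 | 0 | 1 | 1 | 2 | 2 | 3 | 4 | 4
  i=5: 1 | 1 | 2 | 2 | 3 | 3 | 4 | 5 | 5
  i=6: 1 | 1 | 2 | 2 | 3 | 3 | 4 | 5 | 6
  i=7: 1 | 1 | 2 | 2 | 3 | 4 | 5 | 6 | 7
  i=8: 1 | 2 | 3 | 3 | 4 | 5 | 6 | 7 | 8
  i=9: 1 | 2 | 3 | 4 | 5 | 6 | 7 | 8 | 9

reading off 1-entries of Δ²R: w = (3, 7, 5, 8, 1, 9, 6, 2, 4).

Rothe diagram D(w) (19 cells), 7 SE-corners (essential conditions):

[(2, 6, 1), (4, 2, 0), (4, 4, 1), (4, 6, 2), (6, 6, 3), (7, 2, 1), (7, 4, 2)]


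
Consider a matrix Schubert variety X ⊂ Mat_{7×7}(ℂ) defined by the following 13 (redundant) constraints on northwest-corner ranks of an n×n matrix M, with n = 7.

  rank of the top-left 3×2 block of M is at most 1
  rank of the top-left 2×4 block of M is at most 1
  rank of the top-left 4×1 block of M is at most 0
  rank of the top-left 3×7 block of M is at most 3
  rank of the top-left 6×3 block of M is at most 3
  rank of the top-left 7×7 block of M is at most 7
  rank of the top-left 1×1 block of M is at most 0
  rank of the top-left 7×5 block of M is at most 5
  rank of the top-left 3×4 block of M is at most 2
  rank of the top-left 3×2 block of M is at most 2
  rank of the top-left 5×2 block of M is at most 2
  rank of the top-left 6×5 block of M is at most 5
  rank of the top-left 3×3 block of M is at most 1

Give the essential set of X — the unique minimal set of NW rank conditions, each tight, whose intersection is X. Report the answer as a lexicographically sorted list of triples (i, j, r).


Recovering R(i,j) via the rank-extension bound from the 13 conditions:

  row 1: 0, 1, 1, 1, 1, 1, 1
  row 2: 0, 1, 1, 1, 2, 2, 2
  row 3: 0, 1, 1, 2, 3, 3, 3
  row 4: 0, 1, 2, 3, 4, 4, 4
  row 5: 1, 2, 3, 4, 5, 5, 5
  row 6: 1, 2, 3, 4, 5, 6, 6
  row 7: 1, 2, 3, 4, 5, 6, 7

the unique w with this rank table is (2, 5, 4, 3, 1, 6, 7).

Fulton essential set (3 of the 7 Rothe cells):

[(2, 4, 1), (3, 3, 1), (4, 1, 0)]


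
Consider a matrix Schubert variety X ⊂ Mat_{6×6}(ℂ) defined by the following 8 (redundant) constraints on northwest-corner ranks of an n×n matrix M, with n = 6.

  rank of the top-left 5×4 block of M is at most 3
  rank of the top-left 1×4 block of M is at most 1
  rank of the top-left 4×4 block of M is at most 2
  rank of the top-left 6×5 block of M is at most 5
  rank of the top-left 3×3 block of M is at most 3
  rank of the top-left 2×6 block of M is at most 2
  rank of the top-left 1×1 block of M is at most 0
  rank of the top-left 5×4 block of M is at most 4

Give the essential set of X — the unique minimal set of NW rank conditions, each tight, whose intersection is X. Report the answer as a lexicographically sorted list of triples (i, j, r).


Reconstructing r_w from the 8 given conditions:

  0 1 1 1 1 1
  1 2 2 2 2 2
  1 2 2 2 3 3
  1 2 2 2 3 4
  1 2 3 3 4 5
  1 2 3 4 5 6

so w = (2, 1, 5, 6, 3, 4).

Rothe diagram D(w) (5 cells), 2 SE-corners (essential conditions):

[(1, 1, 0), (4, 4, 2)]


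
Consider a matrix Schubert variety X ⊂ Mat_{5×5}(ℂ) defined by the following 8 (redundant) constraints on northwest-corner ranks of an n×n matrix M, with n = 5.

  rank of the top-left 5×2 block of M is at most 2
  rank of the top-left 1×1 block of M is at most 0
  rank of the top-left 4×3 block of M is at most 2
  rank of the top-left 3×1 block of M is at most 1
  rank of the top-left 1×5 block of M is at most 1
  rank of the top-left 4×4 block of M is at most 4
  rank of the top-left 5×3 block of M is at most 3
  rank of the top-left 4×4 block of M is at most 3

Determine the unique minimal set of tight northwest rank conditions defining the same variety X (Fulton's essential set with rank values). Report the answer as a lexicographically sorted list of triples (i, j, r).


Computing R[i][j] = min implied NW-rank bound (n=5, 8 conditions):

  i=1: 0, 1, 1, 1, 1
  i=2: 1, 2, 2, 2, 2
  i=3: 1, 2, 2, 3, 3
  i=4: 1, 2, 2, 3, 4
  i=5: 1, 2, 3, 4, 5

second differences of R give the permutation w = (2, 1, 4, 5, 3).

|D(w)|=3, |Ess(w)|=2:

[(1, 1, 0), (4, 3, 2)]


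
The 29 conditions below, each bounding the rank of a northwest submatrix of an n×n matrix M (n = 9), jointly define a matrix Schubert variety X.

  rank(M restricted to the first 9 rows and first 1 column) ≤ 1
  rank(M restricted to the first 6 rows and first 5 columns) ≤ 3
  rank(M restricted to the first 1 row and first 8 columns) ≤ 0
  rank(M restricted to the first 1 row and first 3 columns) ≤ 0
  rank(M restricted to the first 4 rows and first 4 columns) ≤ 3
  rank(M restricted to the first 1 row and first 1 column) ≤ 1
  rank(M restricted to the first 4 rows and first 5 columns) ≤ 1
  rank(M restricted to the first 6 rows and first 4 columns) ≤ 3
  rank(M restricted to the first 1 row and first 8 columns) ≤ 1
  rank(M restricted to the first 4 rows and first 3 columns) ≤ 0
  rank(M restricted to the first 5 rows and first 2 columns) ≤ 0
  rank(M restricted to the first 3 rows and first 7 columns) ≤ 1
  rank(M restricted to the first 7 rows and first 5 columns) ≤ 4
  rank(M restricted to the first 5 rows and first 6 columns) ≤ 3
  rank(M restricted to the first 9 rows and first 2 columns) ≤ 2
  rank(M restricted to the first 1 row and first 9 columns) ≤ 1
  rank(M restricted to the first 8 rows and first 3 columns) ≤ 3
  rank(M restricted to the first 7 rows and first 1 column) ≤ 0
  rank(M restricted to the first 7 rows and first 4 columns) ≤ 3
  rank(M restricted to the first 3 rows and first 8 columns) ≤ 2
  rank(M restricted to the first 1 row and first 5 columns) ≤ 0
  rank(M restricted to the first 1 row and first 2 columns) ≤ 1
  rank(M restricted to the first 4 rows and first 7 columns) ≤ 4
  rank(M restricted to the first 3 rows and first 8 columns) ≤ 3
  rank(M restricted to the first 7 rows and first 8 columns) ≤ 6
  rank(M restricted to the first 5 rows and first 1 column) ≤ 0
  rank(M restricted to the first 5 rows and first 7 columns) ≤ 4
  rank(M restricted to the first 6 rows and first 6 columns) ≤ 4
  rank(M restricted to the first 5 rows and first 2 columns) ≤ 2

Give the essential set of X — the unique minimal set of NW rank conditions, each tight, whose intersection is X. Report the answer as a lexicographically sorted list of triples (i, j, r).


Reconstructing r_w from the 29 given conditions:

  i=1: 0 0 0 0 0 0 0 0 1
  i=2: 0 0 0 1 1 1 1 1 2
  i=3: 0 0 0 1 1 1 1 2 3
  i=4: 0 0 0 1 1 2 2 3 4
  i=5: 0 0 1 2 2 3 3 4 5
  i=6: 0 1 2 3 3 4 4 5 6
  i=7: 0 1 2 3 4 5 5 6 7
  i=8: 1 2 3 4 5 6 6 7 8
  i=9: 1 2 3 4 5 6 7 8 9

hence w(1..9) = (9, 4, 8, 6, 3, 2, 5, 1, 7).

6 SE-corners of the 25-cell Rothe diagram give Ess(w):

[(1, 8, 0), (3, 7, 1), (4, 3, 0), (4, 5, 1), (5, 2, 0), (7, 1, 0)]


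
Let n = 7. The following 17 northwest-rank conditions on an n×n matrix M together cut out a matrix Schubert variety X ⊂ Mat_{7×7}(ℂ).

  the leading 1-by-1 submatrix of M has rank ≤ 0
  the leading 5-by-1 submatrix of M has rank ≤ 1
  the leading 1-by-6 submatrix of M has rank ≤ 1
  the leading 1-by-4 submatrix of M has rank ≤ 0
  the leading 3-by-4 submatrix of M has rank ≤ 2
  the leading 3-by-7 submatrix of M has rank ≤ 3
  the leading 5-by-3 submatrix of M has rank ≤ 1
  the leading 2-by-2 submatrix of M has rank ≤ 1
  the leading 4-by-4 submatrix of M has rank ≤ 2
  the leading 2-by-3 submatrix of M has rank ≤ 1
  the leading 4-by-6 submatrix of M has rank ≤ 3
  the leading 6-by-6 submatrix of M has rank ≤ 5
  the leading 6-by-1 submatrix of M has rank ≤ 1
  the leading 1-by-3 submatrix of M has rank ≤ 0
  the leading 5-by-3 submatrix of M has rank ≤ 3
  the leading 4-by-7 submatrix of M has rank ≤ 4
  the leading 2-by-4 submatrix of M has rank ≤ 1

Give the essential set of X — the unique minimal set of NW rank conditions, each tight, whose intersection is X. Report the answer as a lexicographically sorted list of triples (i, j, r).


Computing R[i][j] = min implied NW-rank bound (n=7, 17 conditions):

  i=1: 0  0  0  0  1  1  1
  i=2: 1  1  1  1  2  2  2
  i=3: 1  1  1  2  3  3  3
  i=4: 1  1  1  2  3  3  4
  i=5: 1  1  1  2  3  4  5
  i=6: 1  2  2  3  4  5  6
  i=7: 1  2  3  4  5  6  7

so w = (5, 1, 4, 7, 6, 2, 3).

3 SE-corners of the 11-cell Rothe diagram give Ess(w):

[(1, 4, 0), (4, 6, 3), (5, 3, 1)]


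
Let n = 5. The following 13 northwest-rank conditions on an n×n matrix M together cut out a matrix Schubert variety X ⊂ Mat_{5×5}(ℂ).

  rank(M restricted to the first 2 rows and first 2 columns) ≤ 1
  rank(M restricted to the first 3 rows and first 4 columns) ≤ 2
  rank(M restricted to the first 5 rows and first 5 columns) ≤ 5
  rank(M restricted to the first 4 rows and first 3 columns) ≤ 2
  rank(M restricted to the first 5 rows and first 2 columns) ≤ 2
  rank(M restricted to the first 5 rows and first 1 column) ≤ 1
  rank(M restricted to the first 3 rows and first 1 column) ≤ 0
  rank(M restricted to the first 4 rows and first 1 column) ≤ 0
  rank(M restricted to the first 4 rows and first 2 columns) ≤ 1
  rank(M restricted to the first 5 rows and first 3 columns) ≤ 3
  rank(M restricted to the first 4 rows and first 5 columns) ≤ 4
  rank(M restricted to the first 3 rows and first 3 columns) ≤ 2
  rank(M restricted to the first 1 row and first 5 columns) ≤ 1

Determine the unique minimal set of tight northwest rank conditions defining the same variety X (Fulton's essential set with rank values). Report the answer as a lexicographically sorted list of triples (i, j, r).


Propagating the 13 rank bounds to every northwest block:

  0 | 1 | 1 | 1 | 1
  0 | 1 | 2 | 2 | 2
  0 | 1 | 2 | 2 | 3
  0 | 1 | 2 | 3 | 4
  1 | 2 | 3 | 4 | 5

reading off 1-entries of Δ²R: w = (2, 3, 5, 4, 1).

2 SE-corners of the 5-cell Rothe diagram give Ess(w):

[(3, 4, 2), (4, 1, 0)]
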